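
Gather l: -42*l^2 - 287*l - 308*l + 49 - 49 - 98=-42*l^2 - 595*l - 98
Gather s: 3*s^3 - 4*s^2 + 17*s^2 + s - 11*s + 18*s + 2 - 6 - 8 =3*s^3 + 13*s^2 + 8*s - 12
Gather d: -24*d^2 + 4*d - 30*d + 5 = -24*d^2 - 26*d + 5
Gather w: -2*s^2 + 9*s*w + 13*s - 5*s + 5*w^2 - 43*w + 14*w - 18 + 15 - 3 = -2*s^2 + 8*s + 5*w^2 + w*(9*s - 29) - 6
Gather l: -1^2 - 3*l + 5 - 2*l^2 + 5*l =-2*l^2 + 2*l + 4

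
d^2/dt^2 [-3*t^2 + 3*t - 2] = -6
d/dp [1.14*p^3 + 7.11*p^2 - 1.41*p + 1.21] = 3.42*p^2 + 14.22*p - 1.41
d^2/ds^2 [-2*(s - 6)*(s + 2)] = -4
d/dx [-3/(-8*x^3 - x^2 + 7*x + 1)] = 3*(-24*x^2 - 2*x + 7)/(8*x^3 + x^2 - 7*x - 1)^2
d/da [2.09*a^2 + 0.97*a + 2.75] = 4.18*a + 0.97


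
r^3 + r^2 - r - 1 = (r - 1)*(r + 1)^2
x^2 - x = x*(x - 1)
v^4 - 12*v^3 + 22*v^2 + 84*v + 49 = (v - 7)^2*(v + 1)^2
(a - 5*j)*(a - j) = a^2 - 6*a*j + 5*j^2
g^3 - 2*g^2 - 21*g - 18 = (g - 6)*(g + 1)*(g + 3)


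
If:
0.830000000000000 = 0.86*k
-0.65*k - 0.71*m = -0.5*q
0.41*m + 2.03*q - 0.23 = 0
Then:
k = 0.97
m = -0.70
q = 0.26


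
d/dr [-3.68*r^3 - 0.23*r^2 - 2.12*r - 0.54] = -11.04*r^2 - 0.46*r - 2.12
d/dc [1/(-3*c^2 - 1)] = 6*c/(3*c^2 + 1)^2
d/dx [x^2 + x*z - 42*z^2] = 2*x + z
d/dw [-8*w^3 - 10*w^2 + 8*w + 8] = -24*w^2 - 20*w + 8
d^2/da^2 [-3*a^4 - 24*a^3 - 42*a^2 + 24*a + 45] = -36*a^2 - 144*a - 84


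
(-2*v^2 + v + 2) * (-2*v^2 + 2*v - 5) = 4*v^4 - 6*v^3 + 8*v^2 - v - 10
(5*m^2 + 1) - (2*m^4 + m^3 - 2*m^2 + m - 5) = -2*m^4 - m^3 + 7*m^2 - m + 6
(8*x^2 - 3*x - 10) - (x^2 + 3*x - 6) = 7*x^2 - 6*x - 4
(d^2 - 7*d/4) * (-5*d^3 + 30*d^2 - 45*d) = -5*d^5 + 155*d^4/4 - 195*d^3/2 + 315*d^2/4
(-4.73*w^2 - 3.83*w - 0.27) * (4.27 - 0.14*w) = 0.6622*w^3 - 19.6609*w^2 - 16.3163*w - 1.1529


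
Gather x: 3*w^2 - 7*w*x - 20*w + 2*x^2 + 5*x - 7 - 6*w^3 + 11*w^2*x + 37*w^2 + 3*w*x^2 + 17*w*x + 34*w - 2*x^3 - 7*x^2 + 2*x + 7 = -6*w^3 + 40*w^2 + 14*w - 2*x^3 + x^2*(3*w - 5) + x*(11*w^2 + 10*w + 7)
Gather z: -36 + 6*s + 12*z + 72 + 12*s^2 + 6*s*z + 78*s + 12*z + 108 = 12*s^2 + 84*s + z*(6*s + 24) + 144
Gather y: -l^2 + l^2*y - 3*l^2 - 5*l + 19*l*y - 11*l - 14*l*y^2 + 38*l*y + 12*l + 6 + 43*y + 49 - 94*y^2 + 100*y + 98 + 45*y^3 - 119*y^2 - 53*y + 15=-4*l^2 - 4*l + 45*y^3 + y^2*(-14*l - 213) + y*(l^2 + 57*l + 90) + 168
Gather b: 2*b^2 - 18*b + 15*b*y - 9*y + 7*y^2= 2*b^2 + b*(15*y - 18) + 7*y^2 - 9*y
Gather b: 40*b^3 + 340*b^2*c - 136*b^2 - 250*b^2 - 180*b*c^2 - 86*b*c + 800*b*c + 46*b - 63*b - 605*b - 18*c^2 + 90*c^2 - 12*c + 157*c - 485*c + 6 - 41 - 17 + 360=40*b^3 + b^2*(340*c - 386) + b*(-180*c^2 + 714*c - 622) + 72*c^2 - 340*c + 308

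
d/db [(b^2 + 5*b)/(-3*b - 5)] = (-3*b^2 - 10*b - 25)/(9*b^2 + 30*b + 25)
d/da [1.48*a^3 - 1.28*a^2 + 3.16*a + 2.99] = 4.44*a^2 - 2.56*a + 3.16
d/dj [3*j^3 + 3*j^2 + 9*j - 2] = 9*j^2 + 6*j + 9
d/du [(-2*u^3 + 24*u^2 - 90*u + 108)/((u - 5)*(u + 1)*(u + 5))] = 2*(-13*u^4 + 140*u^3 - 342*u^2 - 708*u + 2475)/(u^6 + 2*u^5 - 49*u^4 - 100*u^3 + 575*u^2 + 1250*u + 625)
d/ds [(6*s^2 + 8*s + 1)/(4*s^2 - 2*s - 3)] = 22*(-2*s^2 - 2*s - 1)/(16*s^4 - 16*s^3 - 20*s^2 + 12*s + 9)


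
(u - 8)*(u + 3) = u^2 - 5*u - 24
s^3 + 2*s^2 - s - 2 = (s - 1)*(s + 1)*(s + 2)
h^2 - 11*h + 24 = (h - 8)*(h - 3)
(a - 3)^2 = a^2 - 6*a + 9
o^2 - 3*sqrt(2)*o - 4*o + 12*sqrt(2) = (o - 4)*(o - 3*sqrt(2))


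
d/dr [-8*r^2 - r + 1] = -16*r - 1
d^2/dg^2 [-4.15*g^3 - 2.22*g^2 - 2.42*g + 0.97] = -24.9*g - 4.44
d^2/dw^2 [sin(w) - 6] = -sin(w)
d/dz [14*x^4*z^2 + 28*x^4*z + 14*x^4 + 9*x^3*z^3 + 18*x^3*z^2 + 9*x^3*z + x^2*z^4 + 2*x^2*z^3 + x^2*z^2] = x^2*(28*x^2*z + 28*x^2 + 27*x*z^2 + 36*x*z + 9*x + 4*z^3 + 6*z^2 + 2*z)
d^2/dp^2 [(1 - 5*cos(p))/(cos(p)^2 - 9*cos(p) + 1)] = 2*(-45*(1 - cos(2*p))^2*cos(p) - 41*(1 - cos(2*p))^2 + 161*cos(p) - 112*cos(2*p) - 27*cos(3*p) + 10*cos(5*p) - 228)/(18*cos(p) - cos(2*p) - 3)^3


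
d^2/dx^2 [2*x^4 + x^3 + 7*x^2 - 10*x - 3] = 24*x^2 + 6*x + 14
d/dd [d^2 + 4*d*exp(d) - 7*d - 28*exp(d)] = 4*d*exp(d) + 2*d - 24*exp(d) - 7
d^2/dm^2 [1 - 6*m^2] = -12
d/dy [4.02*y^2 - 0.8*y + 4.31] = 8.04*y - 0.8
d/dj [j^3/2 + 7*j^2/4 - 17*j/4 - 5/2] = 3*j^2/2 + 7*j/2 - 17/4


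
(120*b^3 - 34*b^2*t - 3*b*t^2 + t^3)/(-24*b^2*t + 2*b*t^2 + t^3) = (-5*b + t)/t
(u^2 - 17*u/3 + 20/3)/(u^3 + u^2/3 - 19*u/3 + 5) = (u - 4)/(u^2 + 2*u - 3)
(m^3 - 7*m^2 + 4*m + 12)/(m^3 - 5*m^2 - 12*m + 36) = (m + 1)/(m + 3)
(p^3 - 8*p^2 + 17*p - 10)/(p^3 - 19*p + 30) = (p^2 - 6*p + 5)/(p^2 + 2*p - 15)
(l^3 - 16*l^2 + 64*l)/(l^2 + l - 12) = l*(l^2 - 16*l + 64)/(l^2 + l - 12)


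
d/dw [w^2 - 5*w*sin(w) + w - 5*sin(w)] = -5*w*cos(w) + 2*w - 5*sqrt(2)*sin(w + pi/4) + 1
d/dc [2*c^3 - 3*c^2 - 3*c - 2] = 6*c^2 - 6*c - 3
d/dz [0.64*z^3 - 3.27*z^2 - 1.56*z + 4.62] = 1.92*z^2 - 6.54*z - 1.56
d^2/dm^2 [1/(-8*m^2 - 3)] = 48*(1 - 8*m^2)/(8*m^2 + 3)^3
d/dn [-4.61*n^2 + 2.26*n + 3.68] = 2.26 - 9.22*n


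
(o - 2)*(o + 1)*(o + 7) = o^3 + 6*o^2 - 9*o - 14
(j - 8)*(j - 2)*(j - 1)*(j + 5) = j^4 - 6*j^3 - 29*j^2 + 114*j - 80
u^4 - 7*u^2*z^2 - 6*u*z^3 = u*(u - 3*z)*(u + z)*(u + 2*z)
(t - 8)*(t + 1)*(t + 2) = t^3 - 5*t^2 - 22*t - 16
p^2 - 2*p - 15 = (p - 5)*(p + 3)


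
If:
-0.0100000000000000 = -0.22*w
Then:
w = 0.05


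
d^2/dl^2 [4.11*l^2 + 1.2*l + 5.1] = 8.22000000000000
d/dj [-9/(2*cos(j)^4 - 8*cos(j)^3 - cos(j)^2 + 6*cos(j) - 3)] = 18*(-4*cos(j)^3 + 12*cos(j)^2 + cos(j) - 3)*sin(j)/(-2*sin(j)^4 + 3*sin(j)^2 + 2*cos(3*j) + 2)^2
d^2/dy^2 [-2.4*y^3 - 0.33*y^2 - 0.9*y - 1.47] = -14.4*y - 0.66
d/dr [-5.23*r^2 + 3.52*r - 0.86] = 3.52 - 10.46*r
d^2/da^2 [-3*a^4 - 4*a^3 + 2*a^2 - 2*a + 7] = -36*a^2 - 24*a + 4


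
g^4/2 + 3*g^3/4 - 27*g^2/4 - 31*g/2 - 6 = (g/2 + 1)*(g - 4)*(g + 1/2)*(g + 3)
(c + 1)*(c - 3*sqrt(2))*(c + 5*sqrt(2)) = c^3 + c^2 + 2*sqrt(2)*c^2 - 30*c + 2*sqrt(2)*c - 30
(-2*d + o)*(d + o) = -2*d^2 - d*o + o^2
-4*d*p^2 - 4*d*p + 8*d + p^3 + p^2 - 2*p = (-4*d + p)*(p - 1)*(p + 2)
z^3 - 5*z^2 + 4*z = z*(z - 4)*(z - 1)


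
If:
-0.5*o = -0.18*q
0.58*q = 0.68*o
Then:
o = 0.00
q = 0.00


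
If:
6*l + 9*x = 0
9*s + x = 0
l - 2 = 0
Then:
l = 2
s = 4/27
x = -4/3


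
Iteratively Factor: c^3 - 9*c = (c)*(c^2 - 9) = c*(c - 3)*(c + 3)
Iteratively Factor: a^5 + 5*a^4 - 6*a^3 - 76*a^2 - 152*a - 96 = (a + 3)*(a^4 + 2*a^3 - 12*a^2 - 40*a - 32) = (a - 4)*(a + 3)*(a^3 + 6*a^2 + 12*a + 8) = (a - 4)*(a + 2)*(a + 3)*(a^2 + 4*a + 4) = (a - 4)*(a + 2)^2*(a + 3)*(a + 2)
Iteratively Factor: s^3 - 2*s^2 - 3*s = (s)*(s^2 - 2*s - 3) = s*(s + 1)*(s - 3)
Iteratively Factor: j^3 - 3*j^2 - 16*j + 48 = (j + 4)*(j^2 - 7*j + 12) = (j - 4)*(j + 4)*(j - 3)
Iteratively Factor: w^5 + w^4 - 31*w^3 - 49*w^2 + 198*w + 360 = (w + 2)*(w^4 - w^3 - 29*w^2 + 9*w + 180) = (w - 5)*(w + 2)*(w^3 + 4*w^2 - 9*w - 36) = (w - 5)*(w - 3)*(w + 2)*(w^2 + 7*w + 12) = (w - 5)*(w - 3)*(w + 2)*(w + 3)*(w + 4)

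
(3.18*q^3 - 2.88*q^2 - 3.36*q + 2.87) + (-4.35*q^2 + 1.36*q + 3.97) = 3.18*q^3 - 7.23*q^2 - 2.0*q + 6.84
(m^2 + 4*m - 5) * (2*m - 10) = 2*m^3 - 2*m^2 - 50*m + 50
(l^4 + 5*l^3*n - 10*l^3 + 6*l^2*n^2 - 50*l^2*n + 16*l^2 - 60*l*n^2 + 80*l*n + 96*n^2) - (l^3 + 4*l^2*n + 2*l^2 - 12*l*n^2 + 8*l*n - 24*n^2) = l^4 + 5*l^3*n - 11*l^3 + 6*l^2*n^2 - 54*l^2*n + 14*l^2 - 48*l*n^2 + 72*l*n + 120*n^2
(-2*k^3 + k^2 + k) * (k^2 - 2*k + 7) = -2*k^5 + 5*k^4 - 15*k^3 + 5*k^2 + 7*k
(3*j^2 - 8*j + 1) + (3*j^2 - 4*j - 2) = 6*j^2 - 12*j - 1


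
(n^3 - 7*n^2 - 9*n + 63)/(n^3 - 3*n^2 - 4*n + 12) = (n^2 - 4*n - 21)/(n^2 - 4)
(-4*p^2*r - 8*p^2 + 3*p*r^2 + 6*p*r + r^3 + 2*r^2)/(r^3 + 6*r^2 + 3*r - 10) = (-4*p^2 + 3*p*r + r^2)/(r^2 + 4*r - 5)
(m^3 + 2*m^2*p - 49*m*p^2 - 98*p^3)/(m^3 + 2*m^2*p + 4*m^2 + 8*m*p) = (m^2 - 49*p^2)/(m*(m + 4))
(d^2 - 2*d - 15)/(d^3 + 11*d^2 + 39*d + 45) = (d - 5)/(d^2 + 8*d + 15)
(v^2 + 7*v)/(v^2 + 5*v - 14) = v/(v - 2)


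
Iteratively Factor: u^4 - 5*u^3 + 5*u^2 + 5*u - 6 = (u + 1)*(u^3 - 6*u^2 + 11*u - 6) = (u - 2)*(u + 1)*(u^2 - 4*u + 3) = (u - 3)*(u - 2)*(u + 1)*(u - 1)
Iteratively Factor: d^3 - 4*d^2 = (d)*(d^2 - 4*d) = d^2*(d - 4)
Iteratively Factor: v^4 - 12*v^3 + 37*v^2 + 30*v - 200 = (v - 5)*(v^3 - 7*v^2 + 2*v + 40) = (v - 5)*(v - 4)*(v^2 - 3*v - 10) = (v - 5)^2*(v - 4)*(v + 2)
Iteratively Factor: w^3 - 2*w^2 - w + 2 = (w - 2)*(w^2 - 1) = (w - 2)*(w + 1)*(w - 1)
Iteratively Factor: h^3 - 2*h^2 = (h - 2)*(h^2) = h*(h - 2)*(h)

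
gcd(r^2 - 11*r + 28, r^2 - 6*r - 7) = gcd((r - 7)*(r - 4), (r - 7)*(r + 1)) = r - 7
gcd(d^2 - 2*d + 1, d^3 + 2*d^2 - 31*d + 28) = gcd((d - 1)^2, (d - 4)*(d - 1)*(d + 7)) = d - 1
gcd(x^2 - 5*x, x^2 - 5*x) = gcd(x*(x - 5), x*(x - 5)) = x^2 - 5*x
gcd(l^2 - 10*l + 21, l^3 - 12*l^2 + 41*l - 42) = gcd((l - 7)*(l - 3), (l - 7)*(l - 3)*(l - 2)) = l^2 - 10*l + 21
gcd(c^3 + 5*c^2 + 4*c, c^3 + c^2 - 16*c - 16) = c^2 + 5*c + 4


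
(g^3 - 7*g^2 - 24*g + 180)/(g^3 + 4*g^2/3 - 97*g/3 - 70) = 3*(g - 6)/(3*g + 7)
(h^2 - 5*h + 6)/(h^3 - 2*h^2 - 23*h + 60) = (h - 2)/(h^2 + h - 20)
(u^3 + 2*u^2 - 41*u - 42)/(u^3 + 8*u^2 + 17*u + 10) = (u^2 + u - 42)/(u^2 + 7*u + 10)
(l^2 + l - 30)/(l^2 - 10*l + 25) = (l + 6)/(l - 5)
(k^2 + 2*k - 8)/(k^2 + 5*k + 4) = (k - 2)/(k + 1)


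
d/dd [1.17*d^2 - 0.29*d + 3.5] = 2.34*d - 0.29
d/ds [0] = 0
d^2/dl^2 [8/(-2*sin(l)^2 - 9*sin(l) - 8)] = 8*(16*sin(l)^4 + 54*sin(l)^3 - 7*sin(l)^2 - 180*sin(l) - 130)/(9*sin(l) - cos(2*l) + 9)^3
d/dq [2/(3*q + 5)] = -6/(3*q + 5)^2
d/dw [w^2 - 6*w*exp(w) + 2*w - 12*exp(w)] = -6*w*exp(w) + 2*w - 18*exp(w) + 2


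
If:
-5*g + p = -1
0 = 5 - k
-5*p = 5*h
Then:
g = p/5 + 1/5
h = -p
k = 5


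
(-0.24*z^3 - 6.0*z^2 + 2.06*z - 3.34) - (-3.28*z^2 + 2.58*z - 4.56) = -0.24*z^3 - 2.72*z^2 - 0.52*z + 1.22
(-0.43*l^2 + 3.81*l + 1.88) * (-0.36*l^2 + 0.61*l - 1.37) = 0.1548*l^4 - 1.6339*l^3 + 2.2364*l^2 - 4.0729*l - 2.5756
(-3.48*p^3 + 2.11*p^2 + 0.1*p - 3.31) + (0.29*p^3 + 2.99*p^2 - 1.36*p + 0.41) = -3.19*p^3 + 5.1*p^2 - 1.26*p - 2.9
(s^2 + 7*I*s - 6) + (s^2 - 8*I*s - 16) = 2*s^2 - I*s - 22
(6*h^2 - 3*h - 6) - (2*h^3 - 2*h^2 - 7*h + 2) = -2*h^3 + 8*h^2 + 4*h - 8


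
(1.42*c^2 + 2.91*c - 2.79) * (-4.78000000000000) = -6.7876*c^2 - 13.9098*c + 13.3362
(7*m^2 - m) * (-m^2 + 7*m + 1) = -7*m^4 + 50*m^3 - m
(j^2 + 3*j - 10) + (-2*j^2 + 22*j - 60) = -j^2 + 25*j - 70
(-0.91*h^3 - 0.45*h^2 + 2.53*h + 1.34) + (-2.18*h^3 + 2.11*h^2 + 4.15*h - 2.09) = -3.09*h^3 + 1.66*h^2 + 6.68*h - 0.75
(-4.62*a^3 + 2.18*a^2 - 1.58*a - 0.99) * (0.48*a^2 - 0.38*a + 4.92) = -2.2176*a^5 + 2.802*a^4 - 24.3172*a^3 + 10.8508*a^2 - 7.3974*a - 4.8708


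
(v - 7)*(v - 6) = v^2 - 13*v + 42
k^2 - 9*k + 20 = (k - 5)*(k - 4)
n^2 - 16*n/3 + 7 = (n - 3)*(n - 7/3)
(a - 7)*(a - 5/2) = a^2 - 19*a/2 + 35/2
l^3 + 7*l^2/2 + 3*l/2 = l*(l + 1/2)*(l + 3)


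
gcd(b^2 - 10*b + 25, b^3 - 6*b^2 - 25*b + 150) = b - 5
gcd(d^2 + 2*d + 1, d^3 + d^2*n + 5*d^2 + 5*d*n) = 1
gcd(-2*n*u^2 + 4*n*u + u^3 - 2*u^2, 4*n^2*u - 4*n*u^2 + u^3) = -2*n*u + u^2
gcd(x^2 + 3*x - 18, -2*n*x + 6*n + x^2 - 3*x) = x - 3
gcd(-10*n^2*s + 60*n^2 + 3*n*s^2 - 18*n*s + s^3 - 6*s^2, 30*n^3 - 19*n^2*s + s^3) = -10*n^2 + 3*n*s + s^2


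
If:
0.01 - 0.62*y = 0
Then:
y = 0.02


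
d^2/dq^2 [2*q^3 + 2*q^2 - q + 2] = 12*q + 4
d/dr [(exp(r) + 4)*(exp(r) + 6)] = 2*(exp(r) + 5)*exp(r)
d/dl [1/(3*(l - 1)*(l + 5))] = 2*(-l - 2)/(3*(l^4 + 8*l^3 + 6*l^2 - 40*l + 25))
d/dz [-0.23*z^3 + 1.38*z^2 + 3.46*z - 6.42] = -0.69*z^2 + 2.76*z + 3.46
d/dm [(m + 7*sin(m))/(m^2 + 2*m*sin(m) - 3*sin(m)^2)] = (5*m^2*cos(m) - m^2 - 14*m*sin(m) + 3*m*sin(2*m) + 21*cos(m)/4 + 17*cos(2*m)/2 - 21*cos(3*m)/4 - 17/2)/((m - sin(m))^2*(m + 3*sin(m))^2)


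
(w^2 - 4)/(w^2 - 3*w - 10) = (w - 2)/(w - 5)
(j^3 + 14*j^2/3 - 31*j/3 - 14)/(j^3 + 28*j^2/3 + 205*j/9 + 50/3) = 3*(3*j^2 - 4*j - 7)/(9*j^2 + 30*j + 25)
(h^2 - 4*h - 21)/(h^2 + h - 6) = (h - 7)/(h - 2)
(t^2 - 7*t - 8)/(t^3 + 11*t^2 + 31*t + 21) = (t - 8)/(t^2 + 10*t + 21)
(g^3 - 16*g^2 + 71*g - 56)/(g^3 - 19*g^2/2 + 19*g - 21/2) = 2*(g - 8)/(2*g - 3)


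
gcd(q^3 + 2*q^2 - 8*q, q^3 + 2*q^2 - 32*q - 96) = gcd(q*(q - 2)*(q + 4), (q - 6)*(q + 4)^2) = q + 4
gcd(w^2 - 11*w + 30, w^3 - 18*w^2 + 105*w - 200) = w - 5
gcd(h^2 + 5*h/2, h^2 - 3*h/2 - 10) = h + 5/2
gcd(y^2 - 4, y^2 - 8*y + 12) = y - 2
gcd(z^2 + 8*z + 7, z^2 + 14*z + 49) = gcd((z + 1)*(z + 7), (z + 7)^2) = z + 7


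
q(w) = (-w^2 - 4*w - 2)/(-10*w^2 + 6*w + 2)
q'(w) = (-2*w - 4)/(-10*w^2 + 6*w + 2) + (20*w - 6)*(-w^2 - 4*w - 2)/(-10*w^2 + 6*w + 2)^2 = (-23*w^2 - 22*w + 2)/(2*(25*w^4 - 30*w^3 - w^2 + 6*w + 1))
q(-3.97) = 0.01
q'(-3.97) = -0.02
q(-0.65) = -0.03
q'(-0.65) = 0.35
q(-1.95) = -0.04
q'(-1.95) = -0.04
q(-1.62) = -0.05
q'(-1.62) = -0.04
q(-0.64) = -0.03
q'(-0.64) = 0.38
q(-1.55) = -0.06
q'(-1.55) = -0.04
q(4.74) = 0.22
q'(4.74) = -0.03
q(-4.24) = 0.01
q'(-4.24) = -0.02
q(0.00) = -1.00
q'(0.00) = 1.00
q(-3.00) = -0.00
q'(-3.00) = -0.02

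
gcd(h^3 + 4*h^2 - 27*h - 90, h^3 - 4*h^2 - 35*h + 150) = h^2 + h - 30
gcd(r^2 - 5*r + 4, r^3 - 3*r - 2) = 1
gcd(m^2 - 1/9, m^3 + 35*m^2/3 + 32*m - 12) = m - 1/3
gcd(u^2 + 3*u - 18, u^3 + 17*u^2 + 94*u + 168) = u + 6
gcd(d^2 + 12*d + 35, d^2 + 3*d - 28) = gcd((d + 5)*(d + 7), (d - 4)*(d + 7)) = d + 7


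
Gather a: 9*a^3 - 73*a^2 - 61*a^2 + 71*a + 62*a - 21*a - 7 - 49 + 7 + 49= 9*a^3 - 134*a^2 + 112*a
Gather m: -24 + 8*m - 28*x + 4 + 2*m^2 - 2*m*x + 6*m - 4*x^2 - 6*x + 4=2*m^2 + m*(14 - 2*x) - 4*x^2 - 34*x - 16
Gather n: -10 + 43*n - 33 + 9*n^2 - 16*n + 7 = 9*n^2 + 27*n - 36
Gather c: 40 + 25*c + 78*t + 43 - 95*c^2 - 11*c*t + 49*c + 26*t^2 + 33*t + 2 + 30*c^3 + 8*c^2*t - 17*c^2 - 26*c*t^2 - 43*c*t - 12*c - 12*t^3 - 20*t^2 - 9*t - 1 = 30*c^3 + c^2*(8*t - 112) + c*(-26*t^2 - 54*t + 62) - 12*t^3 + 6*t^2 + 102*t + 84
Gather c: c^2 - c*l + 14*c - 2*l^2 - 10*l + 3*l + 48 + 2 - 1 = c^2 + c*(14 - l) - 2*l^2 - 7*l + 49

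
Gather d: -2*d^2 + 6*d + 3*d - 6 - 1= -2*d^2 + 9*d - 7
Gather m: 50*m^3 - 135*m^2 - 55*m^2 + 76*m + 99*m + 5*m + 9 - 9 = 50*m^3 - 190*m^2 + 180*m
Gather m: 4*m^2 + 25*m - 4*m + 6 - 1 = 4*m^2 + 21*m + 5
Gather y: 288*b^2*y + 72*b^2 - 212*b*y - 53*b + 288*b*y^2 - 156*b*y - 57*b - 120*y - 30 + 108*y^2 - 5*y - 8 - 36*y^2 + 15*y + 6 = 72*b^2 - 110*b + y^2*(288*b + 72) + y*(288*b^2 - 368*b - 110) - 32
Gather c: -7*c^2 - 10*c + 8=-7*c^2 - 10*c + 8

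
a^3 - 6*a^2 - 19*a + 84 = (a - 7)*(a - 3)*(a + 4)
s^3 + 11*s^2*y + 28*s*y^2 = s*(s + 4*y)*(s + 7*y)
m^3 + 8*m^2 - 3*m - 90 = (m - 3)*(m + 5)*(m + 6)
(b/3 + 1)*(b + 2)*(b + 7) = b^3/3 + 4*b^2 + 41*b/3 + 14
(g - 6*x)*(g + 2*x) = g^2 - 4*g*x - 12*x^2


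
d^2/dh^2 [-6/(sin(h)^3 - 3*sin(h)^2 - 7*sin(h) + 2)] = 6*(9*sin(h)^6 - 33*sin(h)^5 + 10*sin(h)^4 + 93*sin(h)^3 + 61*sin(h)^2 - 100*sin(h) - 110)/(sin(h)^3 - 3*sin(h)^2 - 7*sin(h) + 2)^3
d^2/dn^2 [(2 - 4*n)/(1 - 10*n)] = -320/(10*n - 1)^3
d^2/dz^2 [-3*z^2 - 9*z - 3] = -6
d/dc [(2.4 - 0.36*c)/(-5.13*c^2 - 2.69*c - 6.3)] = (-1.8468*c^2 + 24.624*c + 8.724)/(26.3169*c^4 + 27.5994*c^3 + 71.8741*c^2 + 33.894*c + 39.69)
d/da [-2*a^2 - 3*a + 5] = -4*a - 3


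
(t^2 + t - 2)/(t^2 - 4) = (t - 1)/(t - 2)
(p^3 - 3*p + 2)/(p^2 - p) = p + 1 - 2/p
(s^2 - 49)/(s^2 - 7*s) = (s + 7)/s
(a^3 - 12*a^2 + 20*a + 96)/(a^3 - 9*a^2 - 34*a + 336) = (a^2 - 4*a - 12)/(a^2 - a - 42)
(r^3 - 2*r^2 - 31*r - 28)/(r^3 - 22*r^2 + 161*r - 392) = (r^2 + 5*r + 4)/(r^2 - 15*r + 56)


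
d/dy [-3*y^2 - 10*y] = -6*y - 10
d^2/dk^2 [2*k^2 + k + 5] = 4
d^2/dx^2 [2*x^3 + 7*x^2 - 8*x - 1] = 12*x + 14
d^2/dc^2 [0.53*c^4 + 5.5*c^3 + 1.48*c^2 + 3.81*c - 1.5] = 6.36*c^2 + 33.0*c + 2.96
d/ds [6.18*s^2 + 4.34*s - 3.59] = 12.36*s + 4.34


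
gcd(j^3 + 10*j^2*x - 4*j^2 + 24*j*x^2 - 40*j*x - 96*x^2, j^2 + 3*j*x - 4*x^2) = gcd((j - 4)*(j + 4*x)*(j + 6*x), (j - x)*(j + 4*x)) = j + 4*x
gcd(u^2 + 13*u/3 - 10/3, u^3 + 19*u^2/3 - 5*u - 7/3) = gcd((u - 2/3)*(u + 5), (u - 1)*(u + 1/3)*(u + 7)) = 1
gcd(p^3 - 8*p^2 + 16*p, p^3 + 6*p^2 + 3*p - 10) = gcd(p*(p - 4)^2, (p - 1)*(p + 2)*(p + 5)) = 1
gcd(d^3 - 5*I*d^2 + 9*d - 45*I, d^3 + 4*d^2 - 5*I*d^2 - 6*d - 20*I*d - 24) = d - 3*I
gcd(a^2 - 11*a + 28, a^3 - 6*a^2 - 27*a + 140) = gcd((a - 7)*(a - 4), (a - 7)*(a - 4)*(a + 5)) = a^2 - 11*a + 28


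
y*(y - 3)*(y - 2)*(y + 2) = y^4 - 3*y^3 - 4*y^2 + 12*y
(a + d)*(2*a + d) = 2*a^2 + 3*a*d + d^2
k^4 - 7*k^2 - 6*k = k*(k - 3)*(k + 1)*(k + 2)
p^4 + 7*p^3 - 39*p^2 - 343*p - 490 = (p - 7)*(p + 2)*(p + 5)*(p + 7)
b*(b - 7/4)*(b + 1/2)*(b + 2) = b^4 + 3*b^3/4 - 27*b^2/8 - 7*b/4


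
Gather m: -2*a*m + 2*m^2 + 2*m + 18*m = 2*m^2 + m*(20 - 2*a)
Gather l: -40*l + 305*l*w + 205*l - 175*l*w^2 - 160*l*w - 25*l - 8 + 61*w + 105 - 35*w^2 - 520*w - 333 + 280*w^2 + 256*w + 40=l*(-175*w^2 + 145*w + 140) + 245*w^2 - 203*w - 196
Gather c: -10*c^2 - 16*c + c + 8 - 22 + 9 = -10*c^2 - 15*c - 5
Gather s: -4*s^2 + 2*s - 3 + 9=-4*s^2 + 2*s + 6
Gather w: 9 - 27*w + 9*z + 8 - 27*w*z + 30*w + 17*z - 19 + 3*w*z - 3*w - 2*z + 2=-24*w*z + 24*z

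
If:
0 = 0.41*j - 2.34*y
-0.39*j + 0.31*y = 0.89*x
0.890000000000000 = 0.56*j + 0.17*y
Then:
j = 1.51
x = -0.57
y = 0.26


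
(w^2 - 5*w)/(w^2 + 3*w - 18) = w*(w - 5)/(w^2 + 3*w - 18)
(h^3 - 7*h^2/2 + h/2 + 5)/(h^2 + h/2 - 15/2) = (h^2 - h - 2)/(h + 3)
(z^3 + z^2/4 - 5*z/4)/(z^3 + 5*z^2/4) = (z - 1)/z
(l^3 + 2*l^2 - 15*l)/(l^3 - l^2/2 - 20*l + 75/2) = 2*l/(2*l - 5)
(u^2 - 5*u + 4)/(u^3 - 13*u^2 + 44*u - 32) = 1/(u - 8)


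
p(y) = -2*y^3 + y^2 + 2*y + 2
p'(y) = -6*y^2 + 2*y + 2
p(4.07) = -108.13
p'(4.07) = -89.25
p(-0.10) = 1.81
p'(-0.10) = 1.74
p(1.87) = -3.84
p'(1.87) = -15.24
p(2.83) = -29.66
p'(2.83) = -40.39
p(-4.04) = 142.12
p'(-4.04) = -104.01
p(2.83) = -29.66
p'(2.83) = -40.39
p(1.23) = 2.25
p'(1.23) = -4.62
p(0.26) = 2.55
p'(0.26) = 2.11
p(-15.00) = 6947.00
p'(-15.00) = -1378.00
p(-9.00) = 1523.00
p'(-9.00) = -502.00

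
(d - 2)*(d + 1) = d^2 - d - 2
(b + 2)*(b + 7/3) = b^2 + 13*b/3 + 14/3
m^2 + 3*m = m*(m + 3)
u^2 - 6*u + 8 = (u - 4)*(u - 2)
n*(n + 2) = n^2 + 2*n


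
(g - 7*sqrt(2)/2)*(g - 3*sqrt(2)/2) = g^2 - 5*sqrt(2)*g + 21/2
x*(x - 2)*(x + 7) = x^3 + 5*x^2 - 14*x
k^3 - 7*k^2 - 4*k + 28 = (k - 7)*(k - 2)*(k + 2)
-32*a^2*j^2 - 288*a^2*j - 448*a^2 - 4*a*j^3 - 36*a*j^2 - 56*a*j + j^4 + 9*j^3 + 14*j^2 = (-8*a + j)*(4*a + j)*(j + 2)*(j + 7)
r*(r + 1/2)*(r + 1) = r^3 + 3*r^2/2 + r/2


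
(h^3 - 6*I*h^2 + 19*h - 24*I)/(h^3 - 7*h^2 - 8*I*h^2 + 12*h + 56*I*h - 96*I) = (h^2 + 2*I*h + 3)/(h^2 - 7*h + 12)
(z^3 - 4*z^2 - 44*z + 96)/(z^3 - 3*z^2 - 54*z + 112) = (z + 6)/(z + 7)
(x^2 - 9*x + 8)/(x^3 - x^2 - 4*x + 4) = (x - 8)/(x^2 - 4)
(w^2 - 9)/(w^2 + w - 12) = (w + 3)/(w + 4)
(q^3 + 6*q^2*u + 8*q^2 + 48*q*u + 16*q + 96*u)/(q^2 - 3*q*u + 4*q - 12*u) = (q^2 + 6*q*u + 4*q + 24*u)/(q - 3*u)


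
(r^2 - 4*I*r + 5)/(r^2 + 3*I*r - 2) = (r - 5*I)/(r + 2*I)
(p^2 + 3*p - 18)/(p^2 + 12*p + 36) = (p - 3)/(p + 6)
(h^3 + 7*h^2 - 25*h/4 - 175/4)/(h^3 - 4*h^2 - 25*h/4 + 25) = (h + 7)/(h - 4)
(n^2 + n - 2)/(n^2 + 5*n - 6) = (n + 2)/(n + 6)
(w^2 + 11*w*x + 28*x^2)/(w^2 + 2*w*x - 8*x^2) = (-w - 7*x)/(-w + 2*x)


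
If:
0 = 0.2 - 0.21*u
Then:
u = 0.95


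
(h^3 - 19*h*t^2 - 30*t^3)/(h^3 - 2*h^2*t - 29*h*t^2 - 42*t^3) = (-h + 5*t)/(-h + 7*t)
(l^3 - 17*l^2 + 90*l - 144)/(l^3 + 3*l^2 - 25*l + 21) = (l^2 - 14*l + 48)/(l^2 + 6*l - 7)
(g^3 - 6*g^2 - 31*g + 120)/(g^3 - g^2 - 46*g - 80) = (g - 3)/(g + 2)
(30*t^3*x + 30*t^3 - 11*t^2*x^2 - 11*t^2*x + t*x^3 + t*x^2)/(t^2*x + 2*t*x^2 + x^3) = t*(30*t^2*x + 30*t^2 - 11*t*x^2 - 11*t*x + x^3 + x^2)/(x*(t^2 + 2*t*x + x^2))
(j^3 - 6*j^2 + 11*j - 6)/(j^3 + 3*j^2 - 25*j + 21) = (j - 2)/(j + 7)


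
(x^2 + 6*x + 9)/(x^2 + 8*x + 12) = (x^2 + 6*x + 9)/(x^2 + 8*x + 12)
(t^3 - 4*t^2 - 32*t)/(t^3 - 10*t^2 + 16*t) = (t + 4)/(t - 2)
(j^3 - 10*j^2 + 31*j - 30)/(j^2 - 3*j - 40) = (-j^3 + 10*j^2 - 31*j + 30)/(-j^2 + 3*j + 40)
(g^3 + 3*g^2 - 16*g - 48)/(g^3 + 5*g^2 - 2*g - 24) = (g - 4)/(g - 2)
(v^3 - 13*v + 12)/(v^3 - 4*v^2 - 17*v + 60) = (v - 1)/(v - 5)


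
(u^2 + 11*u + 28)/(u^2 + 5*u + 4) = (u + 7)/(u + 1)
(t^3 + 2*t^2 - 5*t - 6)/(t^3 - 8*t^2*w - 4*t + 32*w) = (t^2 + 4*t + 3)/(t^2 - 8*t*w + 2*t - 16*w)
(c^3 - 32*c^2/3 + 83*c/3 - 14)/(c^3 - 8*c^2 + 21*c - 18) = (3*c^2 - 23*c + 14)/(3*(c^2 - 5*c + 6))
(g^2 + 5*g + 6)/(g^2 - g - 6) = (g + 3)/(g - 3)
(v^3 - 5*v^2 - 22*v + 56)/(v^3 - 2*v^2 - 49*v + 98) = (v + 4)/(v + 7)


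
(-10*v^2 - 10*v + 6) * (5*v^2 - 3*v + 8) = -50*v^4 - 20*v^3 - 20*v^2 - 98*v + 48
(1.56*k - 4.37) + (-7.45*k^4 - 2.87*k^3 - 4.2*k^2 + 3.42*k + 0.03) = -7.45*k^4 - 2.87*k^3 - 4.2*k^2 + 4.98*k - 4.34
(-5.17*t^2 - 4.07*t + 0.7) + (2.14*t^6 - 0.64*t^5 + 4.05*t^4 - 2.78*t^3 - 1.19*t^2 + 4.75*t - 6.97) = 2.14*t^6 - 0.64*t^5 + 4.05*t^4 - 2.78*t^3 - 6.36*t^2 + 0.68*t - 6.27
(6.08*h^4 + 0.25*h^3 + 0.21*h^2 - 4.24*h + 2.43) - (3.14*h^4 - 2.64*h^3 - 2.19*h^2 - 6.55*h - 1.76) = 2.94*h^4 + 2.89*h^3 + 2.4*h^2 + 2.31*h + 4.19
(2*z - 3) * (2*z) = 4*z^2 - 6*z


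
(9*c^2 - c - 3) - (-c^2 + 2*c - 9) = 10*c^2 - 3*c + 6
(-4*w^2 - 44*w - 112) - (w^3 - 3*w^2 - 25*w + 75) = -w^3 - w^2 - 19*w - 187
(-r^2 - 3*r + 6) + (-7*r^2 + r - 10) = -8*r^2 - 2*r - 4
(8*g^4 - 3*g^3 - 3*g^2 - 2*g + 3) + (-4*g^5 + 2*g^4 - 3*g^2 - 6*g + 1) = -4*g^5 + 10*g^4 - 3*g^3 - 6*g^2 - 8*g + 4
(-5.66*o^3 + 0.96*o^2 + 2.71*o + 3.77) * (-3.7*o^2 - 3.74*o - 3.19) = 20.942*o^5 + 17.6164*o^4 + 4.438*o^3 - 27.1468*o^2 - 22.7447*o - 12.0263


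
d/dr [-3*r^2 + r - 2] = 1 - 6*r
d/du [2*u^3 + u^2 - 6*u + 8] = 6*u^2 + 2*u - 6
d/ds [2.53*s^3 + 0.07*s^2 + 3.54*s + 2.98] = 7.59*s^2 + 0.14*s + 3.54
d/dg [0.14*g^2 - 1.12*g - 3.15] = 0.28*g - 1.12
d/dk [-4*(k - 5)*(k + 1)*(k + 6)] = -12*k^2 - 16*k + 116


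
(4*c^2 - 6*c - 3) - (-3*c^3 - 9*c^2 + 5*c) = 3*c^3 + 13*c^2 - 11*c - 3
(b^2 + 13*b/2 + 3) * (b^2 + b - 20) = b^4 + 15*b^3/2 - 21*b^2/2 - 127*b - 60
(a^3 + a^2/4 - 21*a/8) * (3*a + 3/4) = 3*a^4 + 3*a^3/2 - 123*a^2/16 - 63*a/32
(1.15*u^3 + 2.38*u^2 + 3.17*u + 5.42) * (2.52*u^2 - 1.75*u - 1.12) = 2.898*u^5 + 3.9851*u^4 + 2.5354*u^3 + 5.4453*u^2 - 13.0354*u - 6.0704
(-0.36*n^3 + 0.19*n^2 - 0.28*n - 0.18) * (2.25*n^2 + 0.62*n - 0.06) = -0.81*n^5 + 0.2043*n^4 - 0.4906*n^3 - 0.59*n^2 - 0.0948*n + 0.0108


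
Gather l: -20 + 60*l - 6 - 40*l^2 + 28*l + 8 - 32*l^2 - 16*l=-72*l^2 + 72*l - 18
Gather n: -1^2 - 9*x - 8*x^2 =-8*x^2 - 9*x - 1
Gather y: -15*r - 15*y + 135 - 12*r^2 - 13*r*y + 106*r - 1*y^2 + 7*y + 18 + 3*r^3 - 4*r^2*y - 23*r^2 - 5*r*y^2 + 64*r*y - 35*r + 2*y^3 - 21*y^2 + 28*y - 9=3*r^3 - 35*r^2 + 56*r + 2*y^3 + y^2*(-5*r - 22) + y*(-4*r^2 + 51*r + 20) + 144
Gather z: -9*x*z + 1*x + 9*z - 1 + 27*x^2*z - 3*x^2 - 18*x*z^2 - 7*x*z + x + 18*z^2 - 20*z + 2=-3*x^2 + 2*x + z^2*(18 - 18*x) + z*(27*x^2 - 16*x - 11) + 1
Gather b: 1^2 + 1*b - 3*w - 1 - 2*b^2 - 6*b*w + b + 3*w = -2*b^2 + b*(2 - 6*w)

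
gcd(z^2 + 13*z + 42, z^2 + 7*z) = z + 7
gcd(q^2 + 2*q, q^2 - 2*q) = q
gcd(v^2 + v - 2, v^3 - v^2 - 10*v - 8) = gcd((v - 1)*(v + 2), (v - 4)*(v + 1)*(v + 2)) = v + 2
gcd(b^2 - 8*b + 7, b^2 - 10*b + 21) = b - 7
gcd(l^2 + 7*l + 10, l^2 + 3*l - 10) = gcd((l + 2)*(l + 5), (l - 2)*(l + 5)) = l + 5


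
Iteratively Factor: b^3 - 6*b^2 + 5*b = (b)*(b^2 - 6*b + 5) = b*(b - 5)*(b - 1)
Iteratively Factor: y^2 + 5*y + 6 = (y + 3)*(y + 2)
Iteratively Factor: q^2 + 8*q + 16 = (q + 4)*(q + 4)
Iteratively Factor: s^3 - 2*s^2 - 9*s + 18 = (s - 2)*(s^2 - 9) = (s - 2)*(s + 3)*(s - 3)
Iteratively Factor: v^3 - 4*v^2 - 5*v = (v - 5)*(v^2 + v) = (v - 5)*(v + 1)*(v)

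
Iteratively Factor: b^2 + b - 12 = (b + 4)*(b - 3)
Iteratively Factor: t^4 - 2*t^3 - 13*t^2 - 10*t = (t)*(t^3 - 2*t^2 - 13*t - 10) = t*(t + 1)*(t^2 - 3*t - 10) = t*(t + 1)*(t + 2)*(t - 5)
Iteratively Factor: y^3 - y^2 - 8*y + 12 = (y - 2)*(y^2 + y - 6) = (y - 2)*(y + 3)*(y - 2)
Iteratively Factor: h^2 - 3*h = (h)*(h - 3)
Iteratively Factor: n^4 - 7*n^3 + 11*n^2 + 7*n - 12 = (n + 1)*(n^3 - 8*n^2 + 19*n - 12) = (n - 4)*(n + 1)*(n^2 - 4*n + 3) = (n - 4)*(n - 3)*(n + 1)*(n - 1)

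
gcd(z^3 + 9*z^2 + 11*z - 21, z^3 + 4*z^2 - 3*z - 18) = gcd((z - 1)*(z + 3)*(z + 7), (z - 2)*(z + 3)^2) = z + 3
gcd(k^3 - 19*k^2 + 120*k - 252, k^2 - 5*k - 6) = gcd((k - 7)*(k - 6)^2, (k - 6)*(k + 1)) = k - 6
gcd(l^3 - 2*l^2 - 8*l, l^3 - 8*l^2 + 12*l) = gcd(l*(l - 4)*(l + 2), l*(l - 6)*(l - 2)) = l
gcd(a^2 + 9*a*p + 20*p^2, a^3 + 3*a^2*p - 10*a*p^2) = a + 5*p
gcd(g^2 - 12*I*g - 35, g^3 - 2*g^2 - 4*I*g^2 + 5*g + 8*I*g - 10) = g - 5*I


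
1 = 1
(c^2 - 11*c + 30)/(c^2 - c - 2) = (-c^2 + 11*c - 30)/(-c^2 + c + 2)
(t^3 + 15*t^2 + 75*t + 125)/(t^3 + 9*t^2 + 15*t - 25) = (t + 5)/(t - 1)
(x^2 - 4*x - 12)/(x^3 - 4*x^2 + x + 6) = (x^2 - 4*x - 12)/(x^3 - 4*x^2 + x + 6)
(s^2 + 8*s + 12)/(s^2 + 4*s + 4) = (s + 6)/(s + 2)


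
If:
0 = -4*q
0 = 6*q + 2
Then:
No Solution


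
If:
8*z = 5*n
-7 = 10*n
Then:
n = -7/10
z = -7/16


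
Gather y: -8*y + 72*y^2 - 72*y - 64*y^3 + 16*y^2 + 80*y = -64*y^3 + 88*y^2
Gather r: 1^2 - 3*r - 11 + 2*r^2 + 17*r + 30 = 2*r^2 + 14*r + 20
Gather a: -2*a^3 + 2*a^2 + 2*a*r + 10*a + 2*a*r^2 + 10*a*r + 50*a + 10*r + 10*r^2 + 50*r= -2*a^3 + 2*a^2 + a*(2*r^2 + 12*r + 60) + 10*r^2 + 60*r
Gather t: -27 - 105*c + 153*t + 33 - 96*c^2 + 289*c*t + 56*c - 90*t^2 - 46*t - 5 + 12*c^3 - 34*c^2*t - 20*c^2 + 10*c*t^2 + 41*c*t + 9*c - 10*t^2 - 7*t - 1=12*c^3 - 116*c^2 - 40*c + t^2*(10*c - 100) + t*(-34*c^2 + 330*c + 100)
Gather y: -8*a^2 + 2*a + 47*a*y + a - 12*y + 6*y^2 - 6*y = -8*a^2 + 3*a + 6*y^2 + y*(47*a - 18)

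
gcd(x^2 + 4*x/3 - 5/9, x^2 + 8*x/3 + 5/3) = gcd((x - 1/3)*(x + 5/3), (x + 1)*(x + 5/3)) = x + 5/3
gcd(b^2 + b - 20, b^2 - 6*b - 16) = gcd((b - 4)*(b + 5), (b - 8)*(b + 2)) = 1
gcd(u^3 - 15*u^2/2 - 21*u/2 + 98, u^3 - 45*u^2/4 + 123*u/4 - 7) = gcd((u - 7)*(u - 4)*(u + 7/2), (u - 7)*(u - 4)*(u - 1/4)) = u^2 - 11*u + 28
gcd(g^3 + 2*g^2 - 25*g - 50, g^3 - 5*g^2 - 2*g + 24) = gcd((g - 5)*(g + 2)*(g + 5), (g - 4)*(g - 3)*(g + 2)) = g + 2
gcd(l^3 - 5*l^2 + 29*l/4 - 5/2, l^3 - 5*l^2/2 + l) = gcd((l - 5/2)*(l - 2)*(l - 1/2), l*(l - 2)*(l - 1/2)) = l^2 - 5*l/2 + 1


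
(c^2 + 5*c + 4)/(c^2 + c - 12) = (c + 1)/(c - 3)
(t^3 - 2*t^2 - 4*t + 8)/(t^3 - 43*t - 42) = (-t^3 + 2*t^2 + 4*t - 8)/(-t^3 + 43*t + 42)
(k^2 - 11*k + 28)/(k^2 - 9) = (k^2 - 11*k + 28)/(k^2 - 9)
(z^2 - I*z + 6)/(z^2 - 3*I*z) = (z + 2*I)/z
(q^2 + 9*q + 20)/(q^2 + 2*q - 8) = (q + 5)/(q - 2)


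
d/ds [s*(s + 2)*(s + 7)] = 3*s^2 + 18*s + 14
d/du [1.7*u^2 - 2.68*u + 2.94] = 3.4*u - 2.68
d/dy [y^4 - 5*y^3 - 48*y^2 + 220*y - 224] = 4*y^3 - 15*y^2 - 96*y + 220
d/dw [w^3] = 3*w^2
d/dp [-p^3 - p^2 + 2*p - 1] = -3*p^2 - 2*p + 2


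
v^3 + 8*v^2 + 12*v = v*(v + 2)*(v + 6)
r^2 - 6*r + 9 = (r - 3)^2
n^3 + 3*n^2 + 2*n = n*(n + 1)*(n + 2)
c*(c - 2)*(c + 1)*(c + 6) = c^4 + 5*c^3 - 8*c^2 - 12*c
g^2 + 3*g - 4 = (g - 1)*(g + 4)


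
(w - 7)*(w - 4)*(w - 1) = w^3 - 12*w^2 + 39*w - 28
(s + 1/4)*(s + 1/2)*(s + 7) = s^3 + 31*s^2/4 + 43*s/8 + 7/8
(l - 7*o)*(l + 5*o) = l^2 - 2*l*o - 35*o^2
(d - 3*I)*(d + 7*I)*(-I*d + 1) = -I*d^3 + 5*d^2 - 17*I*d + 21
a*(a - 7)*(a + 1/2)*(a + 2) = a^4 - 9*a^3/2 - 33*a^2/2 - 7*a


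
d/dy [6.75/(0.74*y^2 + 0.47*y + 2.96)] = (-9.99*y - 3.1725)/(0.74*y^2 + 0.47*y + 2.96)^2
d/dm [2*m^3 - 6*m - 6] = 6*m^2 - 6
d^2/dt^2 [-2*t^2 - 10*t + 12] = -4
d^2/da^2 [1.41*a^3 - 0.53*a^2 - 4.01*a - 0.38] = 8.46*a - 1.06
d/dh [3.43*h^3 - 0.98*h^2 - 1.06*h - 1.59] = 10.29*h^2 - 1.96*h - 1.06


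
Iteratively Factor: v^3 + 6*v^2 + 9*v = (v + 3)*(v^2 + 3*v) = v*(v + 3)*(v + 3)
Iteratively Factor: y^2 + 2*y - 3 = (y + 3)*(y - 1)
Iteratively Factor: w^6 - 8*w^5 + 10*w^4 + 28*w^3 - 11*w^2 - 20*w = (w)*(w^5 - 8*w^4 + 10*w^3 + 28*w^2 - 11*w - 20) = w*(w - 4)*(w^4 - 4*w^3 - 6*w^2 + 4*w + 5) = w*(w - 5)*(w - 4)*(w^3 + w^2 - w - 1) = w*(w - 5)*(w - 4)*(w - 1)*(w^2 + 2*w + 1) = w*(w - 5)*(w - 4)*(w - 1)*(w + 1)*(w + 1)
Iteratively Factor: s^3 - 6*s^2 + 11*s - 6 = (s - 3)*(s^2 - 3*s + 2) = (s - 3)*(s - 1)*(s - 2)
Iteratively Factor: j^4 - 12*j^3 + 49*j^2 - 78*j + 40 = (j - 1)*(j^3 - 11*j^2 + 38*j - 40) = (j - 2)*(j - 1)*(j^2 - 9*j + 20) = (j - 4)*(j - 2)*(j - 1)*(j - 5)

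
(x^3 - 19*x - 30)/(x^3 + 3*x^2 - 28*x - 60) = (x + 3)/(x + 6)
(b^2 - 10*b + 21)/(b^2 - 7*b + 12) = (b - 7)/(b - 4)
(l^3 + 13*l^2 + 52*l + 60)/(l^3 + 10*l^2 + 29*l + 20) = (l^2 + 8*l + 12)/(l^2 + 5*l + 4)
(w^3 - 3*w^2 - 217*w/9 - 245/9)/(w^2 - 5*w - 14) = (w^2 + 4*w + 35/9)/(w + 2)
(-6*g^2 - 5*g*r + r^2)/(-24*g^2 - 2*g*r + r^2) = (g + r)/(4*g + r)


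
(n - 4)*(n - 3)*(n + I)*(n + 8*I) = n^4 - 7*n^3 + 9*I*n^3 + 4*n^2 - 63*I*n^2 + 56*n + 108*I*n - 96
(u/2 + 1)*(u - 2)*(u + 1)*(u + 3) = u^4/2 + 2*u^3 - u^2/2 - 8*u - 6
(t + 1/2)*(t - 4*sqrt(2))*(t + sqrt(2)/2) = t^3 - 7*sqrt(2)*t^2/2 + t^2/2 - 4*t - 7*sqrt(2)*t/4 - 2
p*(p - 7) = p^2 - 7*p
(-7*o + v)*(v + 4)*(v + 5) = -7*o*v^2 - 63*o*v - 140*o + v^3 + 9*v^2 + 20*v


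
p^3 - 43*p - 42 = (p - 7)*(p + 1)*(p + 6)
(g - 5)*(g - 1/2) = g^2 - 11*g/2 + 5/2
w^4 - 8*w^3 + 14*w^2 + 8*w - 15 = (w - 5)*(w - 3)*(w - 1)*(w + 1)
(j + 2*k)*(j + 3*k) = j^2 + 5*j*k + 6*k^2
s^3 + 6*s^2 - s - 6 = (s - 1)*(s + 1)*(s + 6)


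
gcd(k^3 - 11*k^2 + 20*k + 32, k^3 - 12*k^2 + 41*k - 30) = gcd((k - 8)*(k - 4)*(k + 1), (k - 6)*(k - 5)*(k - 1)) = 1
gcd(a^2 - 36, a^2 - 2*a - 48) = a + 6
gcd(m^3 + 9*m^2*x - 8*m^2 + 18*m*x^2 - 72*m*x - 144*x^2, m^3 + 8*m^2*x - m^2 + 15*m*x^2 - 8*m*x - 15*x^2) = m + 3*x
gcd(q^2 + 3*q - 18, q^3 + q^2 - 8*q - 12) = q - 3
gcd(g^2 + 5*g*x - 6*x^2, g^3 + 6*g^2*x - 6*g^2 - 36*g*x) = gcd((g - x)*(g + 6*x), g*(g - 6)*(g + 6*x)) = g + 6*x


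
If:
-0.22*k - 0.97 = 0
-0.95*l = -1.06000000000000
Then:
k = -4.41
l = 1.12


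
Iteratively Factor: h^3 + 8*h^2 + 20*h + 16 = (h + 4)*(h^2 + 4*h + 4) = (h + 2)*(h + 4)*(h + 2)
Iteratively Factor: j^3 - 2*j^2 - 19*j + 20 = (j - 1)*(j^2 - j - 20) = (j - 1)*(j + 4)*(j - 5)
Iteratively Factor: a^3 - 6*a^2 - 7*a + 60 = (a + 3)*(a^2 - 9*a + 20) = (a - 5)*(a + 3)*(a - 4)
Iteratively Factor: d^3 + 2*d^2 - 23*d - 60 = (d + 4)*(d^2 - 2*d - 15) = (d + 3)*(d + 4)*(d - 5)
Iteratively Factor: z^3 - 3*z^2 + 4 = (z + 1)*(z^2 - 4*z + 4) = (z - 2)*(z + 1)*(z - 2)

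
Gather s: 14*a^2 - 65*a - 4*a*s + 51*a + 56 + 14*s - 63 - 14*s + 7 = 14*a^2 - 4*a*s - 14*a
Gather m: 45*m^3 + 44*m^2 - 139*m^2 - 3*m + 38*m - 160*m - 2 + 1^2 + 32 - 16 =45*m^3 - 95*m^2 - 125*m + 15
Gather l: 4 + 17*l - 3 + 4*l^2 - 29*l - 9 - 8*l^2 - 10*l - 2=-4*l^2 - 22*l - 10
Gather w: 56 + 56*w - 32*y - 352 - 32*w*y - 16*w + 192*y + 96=w*(40 - 32*y) + 160*y - 200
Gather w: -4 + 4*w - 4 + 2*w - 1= 6*w - 9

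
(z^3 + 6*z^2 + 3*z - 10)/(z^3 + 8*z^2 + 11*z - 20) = (z + 2)/(z + 4)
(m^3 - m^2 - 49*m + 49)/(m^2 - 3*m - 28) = (m^2 + 6*m - 7)/(m + 4)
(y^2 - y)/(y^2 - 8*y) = (y - 1)/(y - 8)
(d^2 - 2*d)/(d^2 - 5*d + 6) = d/(d - 3)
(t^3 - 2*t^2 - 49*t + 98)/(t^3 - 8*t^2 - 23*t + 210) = (t^2 + 5*t - 14)/(t^2 - t - 30)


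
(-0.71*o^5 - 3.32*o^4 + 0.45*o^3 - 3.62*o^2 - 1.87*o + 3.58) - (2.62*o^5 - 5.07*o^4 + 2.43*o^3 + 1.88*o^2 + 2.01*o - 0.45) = -3.33*o^5 + 1.75*o^4 - 1.98*o^3 - 5.5*o^2 - 3.88*o + 4.03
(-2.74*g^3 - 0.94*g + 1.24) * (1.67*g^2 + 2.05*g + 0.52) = -4.5758*g^5 - 5.617*g^4 - 2.9946*g^3 + 0.1438*g^2 + 2.0532*g + 0.6448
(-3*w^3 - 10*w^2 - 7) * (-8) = 24*w^3 + 80*w^2 + 56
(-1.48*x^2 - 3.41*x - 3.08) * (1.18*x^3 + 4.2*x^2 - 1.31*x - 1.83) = -1.7464*x^5 - 10.2398*x^4 - 16.0176*x^3 - 5.7605*x^2 + 10.2751*x + 5.6364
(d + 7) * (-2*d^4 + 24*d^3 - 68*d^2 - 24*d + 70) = -2*d^5 + 10*d^4 + 100*d^3 - 500*d^2 - 98*d + 490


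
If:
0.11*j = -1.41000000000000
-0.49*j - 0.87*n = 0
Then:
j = -12.82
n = 7.22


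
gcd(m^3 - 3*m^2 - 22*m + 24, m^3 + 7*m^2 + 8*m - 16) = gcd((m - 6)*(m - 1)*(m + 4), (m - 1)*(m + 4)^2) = m^2 + 3*m - 4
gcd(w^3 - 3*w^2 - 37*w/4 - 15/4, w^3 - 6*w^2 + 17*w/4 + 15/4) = w^2 - 9*w/2 - 5/2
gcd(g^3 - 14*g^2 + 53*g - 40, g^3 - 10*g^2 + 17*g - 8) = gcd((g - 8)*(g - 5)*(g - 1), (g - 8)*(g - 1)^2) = g^2 - 9*g + 8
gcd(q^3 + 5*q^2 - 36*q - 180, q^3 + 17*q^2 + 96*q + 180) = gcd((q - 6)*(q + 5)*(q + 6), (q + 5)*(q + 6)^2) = q^2 + 11*q + 30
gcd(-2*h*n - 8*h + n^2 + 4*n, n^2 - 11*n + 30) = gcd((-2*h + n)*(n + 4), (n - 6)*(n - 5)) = 1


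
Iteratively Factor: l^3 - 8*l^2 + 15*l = (l - 3)*(l^2 - 5*l) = l*(l - 3)*(l - 5)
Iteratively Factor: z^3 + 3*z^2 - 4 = (z - 1)*(z^2 + 4*z + 4) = (z - 1)*(z + 2)*(z + 2)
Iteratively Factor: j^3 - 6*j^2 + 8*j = (j - 4)*(j^2 - 2*j) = j*(j - 4)*(j - 2)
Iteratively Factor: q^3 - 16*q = (q + 4)*(q^2 - 4*q) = q*(q + 4)*(q - 4)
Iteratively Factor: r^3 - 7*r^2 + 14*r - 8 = (r - 4)*(r^2 - 3*r + 2) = (r - 4)*(r - 2)*(r - 1)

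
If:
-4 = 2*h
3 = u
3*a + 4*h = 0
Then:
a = 8/3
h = -2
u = 3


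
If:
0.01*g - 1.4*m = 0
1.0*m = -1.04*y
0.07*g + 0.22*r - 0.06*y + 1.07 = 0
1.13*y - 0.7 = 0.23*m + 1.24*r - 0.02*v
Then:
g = -145.6*y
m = -1.04*y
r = 46.6*y - 4.86363636363636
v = 2820.74*y - 266.545454545455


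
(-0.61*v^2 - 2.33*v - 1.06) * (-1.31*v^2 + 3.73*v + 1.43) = 0.7991*v^4 + 0.777*v^3 - 8.1746*v^2 - 7.2857*v - 1.5158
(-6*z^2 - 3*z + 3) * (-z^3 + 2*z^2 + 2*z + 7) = 6*z^5 - 9*z^4 - 21*z^3 - 42*z^2 - 15*z + 21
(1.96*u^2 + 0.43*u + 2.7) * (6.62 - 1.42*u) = -2.7832*u^3 + 12.3646*u^2 - 0.9874*u + 17.874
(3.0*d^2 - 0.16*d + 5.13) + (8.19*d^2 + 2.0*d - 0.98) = 11.19*d^2 + 1.84*d + 4.15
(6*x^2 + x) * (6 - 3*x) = -18*x^3 + 33*x^2 + 6*x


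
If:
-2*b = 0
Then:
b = 0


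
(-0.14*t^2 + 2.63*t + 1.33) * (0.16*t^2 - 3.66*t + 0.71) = -0.0224*t^4 + 0.9332*t^3 - 9.5124*t^2 - 3.0005*t + 0.9443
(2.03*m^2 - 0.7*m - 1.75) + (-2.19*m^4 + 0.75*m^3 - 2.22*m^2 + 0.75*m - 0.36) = -2.19*m^4 + 0.75*m^3 - 0.19*m^2 + 0.05*m - 2.11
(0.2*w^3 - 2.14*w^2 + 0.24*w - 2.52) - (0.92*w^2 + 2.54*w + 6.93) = 0.2*w^3 - 3.06*w^2 - 2.3*w - 9.45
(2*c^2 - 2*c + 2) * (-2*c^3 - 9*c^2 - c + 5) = -4*c^5 - 14*c^4 + 12*c^3 - 6*c^2 - 12*c + 10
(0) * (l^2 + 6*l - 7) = 0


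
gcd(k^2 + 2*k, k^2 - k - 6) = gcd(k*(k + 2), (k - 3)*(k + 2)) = k + 2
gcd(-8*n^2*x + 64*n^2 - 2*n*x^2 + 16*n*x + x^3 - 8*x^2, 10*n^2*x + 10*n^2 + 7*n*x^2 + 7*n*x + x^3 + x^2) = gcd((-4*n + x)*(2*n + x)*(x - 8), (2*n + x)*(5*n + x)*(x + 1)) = 2*n + x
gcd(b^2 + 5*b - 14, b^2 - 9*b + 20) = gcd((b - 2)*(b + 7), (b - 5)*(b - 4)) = 1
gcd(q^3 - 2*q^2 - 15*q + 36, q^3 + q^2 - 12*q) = q^2 + q - 12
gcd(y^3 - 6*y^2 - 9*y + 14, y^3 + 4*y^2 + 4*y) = y + 2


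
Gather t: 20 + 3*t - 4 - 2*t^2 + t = -2*t^2 + 4*t + 16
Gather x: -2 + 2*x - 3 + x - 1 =3*x - 6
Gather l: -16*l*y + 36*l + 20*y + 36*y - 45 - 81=l*(36 - 16*y) + 56*y - 126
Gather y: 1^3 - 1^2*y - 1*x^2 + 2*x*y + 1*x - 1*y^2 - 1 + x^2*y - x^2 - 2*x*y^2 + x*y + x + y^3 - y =-2*x^2 + 2*x + y^3 + y^2*(-2*x - 1) + y*(x^2 + 3*x - 2)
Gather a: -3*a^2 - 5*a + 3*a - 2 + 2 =-3*a^2 - 2*a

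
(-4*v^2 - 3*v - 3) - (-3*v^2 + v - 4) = -v^2 - 4*v + 1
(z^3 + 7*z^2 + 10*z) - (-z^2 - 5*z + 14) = z^3 + 8*z^2 + 15*z - 14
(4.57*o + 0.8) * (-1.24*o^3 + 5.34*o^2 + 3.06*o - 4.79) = -5.6668*o^4 + 23.4118*o^3 + 18.2562*o^2 - 19.4423*o - 3.832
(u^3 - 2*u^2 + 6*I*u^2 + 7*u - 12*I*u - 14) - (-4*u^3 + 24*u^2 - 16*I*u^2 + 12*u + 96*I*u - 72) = 5*u^3 - 26*u^2 + 22*I*u^2 - 5*u - 108*I*u + 58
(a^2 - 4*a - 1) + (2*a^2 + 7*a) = 3*a^2 + 3*a - 1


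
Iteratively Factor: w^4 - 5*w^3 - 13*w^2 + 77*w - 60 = (w - 1)*(w^3 - 4*w^2 - 17*w + 60) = (w - 1)*(w + 4)*(w^2 - 8*w + 15) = (w - 5)*(w - 1)*(w + 4)*(w - 3)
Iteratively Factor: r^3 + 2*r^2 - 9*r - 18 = (r - 3)*(r^2 + 5*r + 6) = (r - 3)*(r + 3)*(r + 2)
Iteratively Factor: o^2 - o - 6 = (o + 2)*(o - 3)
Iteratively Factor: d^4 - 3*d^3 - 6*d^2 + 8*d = (d - 1)*(d^3 - 2*d^2 - 8*d) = d*(d - 1)*(d^2 - 2*d - 8) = d*(d - 1)*(d + 2)*(d - 4)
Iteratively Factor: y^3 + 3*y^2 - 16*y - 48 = (y + 3)*(y^2 - 16) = (y - 4)*(y + 3)*(y + 4)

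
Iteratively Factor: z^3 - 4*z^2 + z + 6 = (z - 3)*(z^2 - z - 2) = (z - 3)*(z - 2)*(z + 1)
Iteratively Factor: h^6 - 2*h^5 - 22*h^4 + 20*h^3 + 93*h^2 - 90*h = (h - 5)*(h^5 + 3*h^4 - 7*h^3 - 15*h^2 + 18*h) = (h - 5)*(h + 3)*(h^4 - 7*h^2 + 6*h) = (h - 5)*(h - 1)*(h + 3)*(h^3 + h^2 - 6*h) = h*(h - 5)*(h - 1)*(h + 3)*(h^2 + h - 6) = h*(h - 5)*(h - 2)*(h - 1)*(h + 3)*(h + 3)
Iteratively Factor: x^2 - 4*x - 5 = (x - 5)*(x + 1)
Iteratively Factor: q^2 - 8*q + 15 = (q - 5)*(q - 3)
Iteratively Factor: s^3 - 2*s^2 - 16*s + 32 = (s - 4)*(s^2 + 2*s - 8) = (s - 4)*(s - 2)*(s + 4)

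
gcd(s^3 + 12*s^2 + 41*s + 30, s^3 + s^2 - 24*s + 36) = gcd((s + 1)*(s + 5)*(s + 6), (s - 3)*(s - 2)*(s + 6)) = s + 6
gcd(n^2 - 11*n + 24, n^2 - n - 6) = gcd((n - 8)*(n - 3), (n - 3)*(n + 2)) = n - 3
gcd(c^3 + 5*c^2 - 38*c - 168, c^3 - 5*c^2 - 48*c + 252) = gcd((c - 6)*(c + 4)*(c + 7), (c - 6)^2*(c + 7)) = c^2 + c - 42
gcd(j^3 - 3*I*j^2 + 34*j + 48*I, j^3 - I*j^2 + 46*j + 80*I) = j^2 - 6*I*j + 16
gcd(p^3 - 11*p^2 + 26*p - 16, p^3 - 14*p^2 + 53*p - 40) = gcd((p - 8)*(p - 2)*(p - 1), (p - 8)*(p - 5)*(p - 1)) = p^2 - 9*p + 8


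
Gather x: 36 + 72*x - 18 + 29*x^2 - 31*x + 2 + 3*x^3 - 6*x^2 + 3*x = 3*x^3 + 23*x^2 + 44*x + 20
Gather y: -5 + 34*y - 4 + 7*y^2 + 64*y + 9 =7*y^2 + 98*y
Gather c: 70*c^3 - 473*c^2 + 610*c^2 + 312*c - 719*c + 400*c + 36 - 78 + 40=70*c^3 + 137*c^2 - 7*c - 2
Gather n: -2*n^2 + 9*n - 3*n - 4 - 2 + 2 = -2*n^2 + 6*n - 4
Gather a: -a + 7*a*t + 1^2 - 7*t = a*(7*t - 1) - 7*t + 1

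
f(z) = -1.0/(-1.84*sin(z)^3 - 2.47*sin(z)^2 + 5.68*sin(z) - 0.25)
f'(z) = -1.0*(5.52*sin(z)^2*cos(z) + 4.94*sin(z)*cos(z) - 5.68*cos(z))/(-1.84*sin(z)^3 - 2.47*sin(z)^2 + 5.68*sin(z) - 0.25)^2 = (-5.52*sin(z)^2 - 4.94*sin(z) + 5.68)*cos(z)/(1.84*sin(z)^3 + 2.47*sin(z)^2 - 5.68*sin(z) + 0.25)^2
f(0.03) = 12.21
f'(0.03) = 823.65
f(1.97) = -0.69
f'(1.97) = 0.66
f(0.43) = -0.64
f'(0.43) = 1.00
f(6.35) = -8.50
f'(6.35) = 383.78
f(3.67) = 0.29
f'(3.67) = -0.48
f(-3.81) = -0.53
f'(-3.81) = -0.11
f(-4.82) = -0.87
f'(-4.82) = -0.38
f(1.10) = -0.65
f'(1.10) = -0.59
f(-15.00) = 0.22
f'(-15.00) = -0.25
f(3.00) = -2.01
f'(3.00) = -19.51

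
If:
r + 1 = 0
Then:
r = -1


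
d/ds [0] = 0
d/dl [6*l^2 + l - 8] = 12*l + 1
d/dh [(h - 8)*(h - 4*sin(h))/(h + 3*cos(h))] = ((h - 8)*(h - 4*sin(h))*(3*sin(h) - 1) + (h + 3*cos(h))*(h + (8 - h)*(4*cos(h) - 1) - 4*sin(h)))/(h + 3*cos(h))^2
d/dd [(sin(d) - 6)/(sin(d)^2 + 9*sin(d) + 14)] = (12*sin(d) + cos(d)^2 + 67)*cos(d)/(sin(d)^2 + 9*sin(d) + 14)^2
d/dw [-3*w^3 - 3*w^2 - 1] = 3*w*(-3*w - 2)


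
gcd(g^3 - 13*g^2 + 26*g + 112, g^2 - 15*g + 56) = g^2 - 15*g + 56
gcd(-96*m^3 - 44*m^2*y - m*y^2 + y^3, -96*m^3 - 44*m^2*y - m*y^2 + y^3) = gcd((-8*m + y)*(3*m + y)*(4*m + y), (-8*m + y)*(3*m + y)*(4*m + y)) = -96*m^3 - 44*m^2*y - m*y^2 + y^3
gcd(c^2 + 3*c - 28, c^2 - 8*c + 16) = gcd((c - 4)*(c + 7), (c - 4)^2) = c - 4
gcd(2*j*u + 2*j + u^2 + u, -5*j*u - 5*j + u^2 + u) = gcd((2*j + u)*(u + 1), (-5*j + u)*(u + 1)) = u + 1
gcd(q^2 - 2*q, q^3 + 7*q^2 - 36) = q - 2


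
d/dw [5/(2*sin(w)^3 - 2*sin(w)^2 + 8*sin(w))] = 5*(-3*cos(w) + 2/tan(w) - 4*cos(w)/sin(w)^2)/(2*(sin(w)^2 - sin(w) + 4)^2)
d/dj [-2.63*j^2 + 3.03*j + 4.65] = 3.03 - 5.26*j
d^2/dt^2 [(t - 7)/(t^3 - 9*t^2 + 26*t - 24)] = 2*((t - 7)*(3*t^2 - 18*t + 26)^2 + (-3*t^2 + 18*t - 3*(t - 7)*(t - 3) - 26)*(t^3 - 9*t^2 + 26*t - 24))/(t^3 - 9*t^2 + 26*t - 24)^3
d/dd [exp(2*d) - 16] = 2*exp(2*d)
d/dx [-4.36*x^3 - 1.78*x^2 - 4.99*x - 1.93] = -13.08*x^2 - 3.56*x - 4.99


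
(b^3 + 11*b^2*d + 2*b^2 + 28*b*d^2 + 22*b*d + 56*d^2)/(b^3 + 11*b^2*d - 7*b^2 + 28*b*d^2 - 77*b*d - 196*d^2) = (b + 2)/(b - 7)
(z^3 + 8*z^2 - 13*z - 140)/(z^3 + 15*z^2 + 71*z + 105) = (z - 4)/(z + 3)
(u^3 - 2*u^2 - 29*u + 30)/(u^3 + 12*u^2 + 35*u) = (u^2 - 7*u + 6)/(u*(u + 7))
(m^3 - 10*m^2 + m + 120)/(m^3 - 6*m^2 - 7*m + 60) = (m - 8)/(m - 4)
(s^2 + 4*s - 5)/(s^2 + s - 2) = (s + 5)/(s + 2)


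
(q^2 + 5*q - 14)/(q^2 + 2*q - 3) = (q^2 + 5*q - 14)/(q^2 + 2*q - 3)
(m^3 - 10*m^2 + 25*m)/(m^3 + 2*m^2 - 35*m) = (m - 5)/(m + 7)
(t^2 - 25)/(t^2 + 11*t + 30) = (t - 5)/(t + 6)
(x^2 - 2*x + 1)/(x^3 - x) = (x - 1)/(x*(x + 1))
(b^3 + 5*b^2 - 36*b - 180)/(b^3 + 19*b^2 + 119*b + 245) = (b^2 - 36)/(b^2 + 14*b + 49)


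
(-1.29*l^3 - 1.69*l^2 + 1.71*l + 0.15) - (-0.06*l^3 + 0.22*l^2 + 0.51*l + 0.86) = -1.23*l^3 - 1.91*l^2 + 1.2*l - 0.71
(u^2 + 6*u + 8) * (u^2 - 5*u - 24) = u^4 + u^3 - 46*u^2 - 184*u - 192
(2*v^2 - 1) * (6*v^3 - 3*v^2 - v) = 12*v^5 - 6*v^4 - 8*v^3 + 3*v^2 + v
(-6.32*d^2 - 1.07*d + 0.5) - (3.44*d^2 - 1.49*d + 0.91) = -9.76*d^2 + 0.42*d - 0.41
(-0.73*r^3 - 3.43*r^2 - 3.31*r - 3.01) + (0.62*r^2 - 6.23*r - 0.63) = -0.73*r^3 - 2.81*r^2 - 9.54*r - 3.64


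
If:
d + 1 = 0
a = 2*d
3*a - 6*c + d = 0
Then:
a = -2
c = -7/6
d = -1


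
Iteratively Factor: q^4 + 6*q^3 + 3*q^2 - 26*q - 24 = (q + 3)*(q^3 + 3*q^2 - 6*q - 8) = (q + 1)*(q + 3)*(q^2 + 2*q - 8) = (q + 1)*(q + 3)*(q + 4)*(q - 2)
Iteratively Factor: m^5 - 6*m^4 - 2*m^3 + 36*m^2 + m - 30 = (m - 1)*(m^4 - 5*m^3 - 7*m^2 + 29*m + 30) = (m - 5)*(m - 1)*(m^3 - 7*m - 6) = (m - 5)*(m - 3)*(m - 1)*(m^2 + 3*m + 2) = (m - 5)*(m - 3)*(m - 1)*(m + 2)*(m + 1)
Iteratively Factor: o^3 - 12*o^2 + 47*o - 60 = (o - 4)*(o^2 - 8*o + 15) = (o - 5)*(o - 4)*(o - 3)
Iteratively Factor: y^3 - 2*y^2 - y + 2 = (y + 1)*(y^2 - 3*y + 2) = (y - 2)*(y + 1)*(y - 1)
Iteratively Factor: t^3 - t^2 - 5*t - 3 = (t - 3)*(t^2 + 2*t + 1) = (t - 3)*(t + 1)*(t + 1)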